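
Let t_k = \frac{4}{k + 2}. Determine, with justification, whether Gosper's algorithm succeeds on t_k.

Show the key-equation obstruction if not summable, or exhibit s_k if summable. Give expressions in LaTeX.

No; the coefficient equations for f are inconsistent.

Step 1: r(k) = (k + 2)/(k + 3).
Factor: A=k + 2; B=k + 3; C=1.
Need (k + 2)·f(k+1) − (k + 2)·f(k) = 1.
Bound: deg f ≤ 0.
f = c0 ⇒ A·f(k+1) − B(k−1)·f(k) − C = -1. The system {-1 = 0} is inconsistent; no antidifference.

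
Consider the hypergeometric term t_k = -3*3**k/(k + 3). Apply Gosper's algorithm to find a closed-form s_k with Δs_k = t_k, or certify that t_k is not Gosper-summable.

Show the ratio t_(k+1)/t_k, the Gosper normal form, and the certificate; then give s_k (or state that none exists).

none — t_k is not Gosper-summable

Compute t_(k+1)/t_k: get 3*(k + 3)/(k + 4).
So A=3*k + 9 and B=k + 4, with C=1.
f must satisfy (3*k + 9)·f(k+1) − (k + 3)·f(k) = 1.
Bound: deg f ≤ -1.
Negative degree bound (-1): no f exists, t_k not Gosper-summable.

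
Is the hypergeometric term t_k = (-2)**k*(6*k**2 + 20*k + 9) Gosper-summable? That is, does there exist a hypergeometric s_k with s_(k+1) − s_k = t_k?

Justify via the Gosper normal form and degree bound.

Yes. s_k = (-2)**k*(-2*k**2 - 4*k + 1).

Compute t_(k+1)/t_k: get 2*(-6*k**2 - 32*k - 35)/(6*k**2 + 20*k + 9).
Gosper form: A/B · C(k+1)/C(k) with A=-2, B=1, C=k**2 + 10*k/3 + 3/2.
Set up (-2)·f(k+1) − (1)·f(k) − (k**2 + 10*k/3 + 3/2) = 0.
Bound: deg f ≤ 2.
Match coefficients ⇒ f(k) = -(2*k**2 + 4*k - 1)/6.
Certificate R = B(k−1)f/C = -(2*k**2 + 4*k - 1)/(6*k**2 + 20*k + 9) gives s_k = (-2)**k*(-2*k**2 - 4*k + 1).
Check: Δs_k = (-2)**k*(6*k**2 + 20*k + 9). ✓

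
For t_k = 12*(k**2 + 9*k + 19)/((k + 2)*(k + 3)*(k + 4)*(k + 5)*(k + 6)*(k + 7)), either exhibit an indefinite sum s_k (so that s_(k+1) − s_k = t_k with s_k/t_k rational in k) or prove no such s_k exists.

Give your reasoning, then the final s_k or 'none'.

r(k) = (k + 2)*(9*k + (k + 1)**2 + 28)/((k + 8)*(k**2 + 9*k + 19)) after simplifying.
Factor: A=k + 2; B=k + 8; C=k**2 + 9*k + 19.
Solve (k + 2)·f(k+1) − (k + 7)·f(k) = k**2 + 9*k + 19.
deg f ≤ 5 (via 1,1,2).
Solve for f: f(k) = k*(k + 3)*(k + 5)*(k**2 + 12*k + 44)/144 (degree 5 ≤ 5).
Certificate R = B(k−1)f/C = k*(k + 3)*(k + 5)*(k + 7)*(k**2 + 12*k + 44)/(144*(k**2 + 9*k + 19)) gives s_k = k*(k**2 + 12*k + 44)/(12*(k**3 + 12*k**2 + 44*k + 48)).
Δs = 12*(k**2 + 9*k + 19)/(k**6 + 27*k**5 + 295*k**4 + 1665*k**3 + 5104*k**2 + 8028*k + 5040), as required.

s_k = k*(k**2 + 12*k + 44)/(12*(k**3 + 12*k**2 + 44*k + 48))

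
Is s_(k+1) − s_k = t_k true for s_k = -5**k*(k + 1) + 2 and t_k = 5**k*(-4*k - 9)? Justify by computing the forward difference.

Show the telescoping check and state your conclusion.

s_(k+1) = -5*5**k*(k + 2) + 2
s_(k+1) − s_k = 5**k*(-4*k - 9)
(s_(k+1) − s_k) − t_k = 0

Valid — Δs_k = t_k.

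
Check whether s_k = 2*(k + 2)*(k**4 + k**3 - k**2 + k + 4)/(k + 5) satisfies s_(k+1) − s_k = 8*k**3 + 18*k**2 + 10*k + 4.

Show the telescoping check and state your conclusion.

s_(k+1) = 2*(k + 3)*(k + (k + 1)**4 + (k + 1)**3 - (k + 1)**2 + 5)/(k + 6)
s_(k+1) − s_k = 4*(2*k**5 + 22*k**4 + 70*k**3 + 87*k**2 + 47*k + 21)/(k**2 + 11*k + 30)
(s_(k+1) − s_k) − t_k = 6*(-3*k**4 - 28*k**3 - 51*k**2 - 26*k - 6)/(k**2 + 11*k + 30)

Invalid: residual 6*(-3*k**4 - 28*k**3 - 51*k**2 - 26*k - 6)/(k**2 + 11*k + 30) ≠ 0.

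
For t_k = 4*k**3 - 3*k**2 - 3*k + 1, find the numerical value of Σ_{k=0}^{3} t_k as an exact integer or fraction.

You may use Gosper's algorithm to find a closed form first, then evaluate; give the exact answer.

The ratio is (4*k**3 + 9*k**2 + 3*k - 1)/(4*k**3 - 3*k**2 - 3*k + 1).
Factor: A=1; B=1; C=k**3 - 3*k**2/4 - 3*k/4 + 1/4.
Solve (1)·f(k+1) − (1)·f(k) = k**3 - 3*k**2/4 - 3*k/4 + 1/4.
Bound: deg f ≤ 4.
Match coefficients ⇒ f(k) = k*(k - 2)*(k**2 - k - 1)/4.
Certificate R = B(k−1)f/C = k*(k - 2)*(k**2 - k - 1)/(4*k**3 - 3*k**2 - 3*k + 1) gives s_k = k*(k**3 - 3*k**2 + k + 2).
Verify: 4*k**3 - 3*k**2 - 3*k + 1 matches t_k.
Evaluate s at k=4 and k=0: 88 and 0; difference 88.

Σ = 88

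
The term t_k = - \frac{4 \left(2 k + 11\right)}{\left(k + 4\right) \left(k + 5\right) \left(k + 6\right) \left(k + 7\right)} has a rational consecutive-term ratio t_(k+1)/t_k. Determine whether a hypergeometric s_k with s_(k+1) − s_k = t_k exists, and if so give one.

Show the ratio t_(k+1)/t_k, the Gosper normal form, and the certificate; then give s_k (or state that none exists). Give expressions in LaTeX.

s_k = \frac{k \left(- k - 10\right)}{6 \left(k^{2} + 10 k + 24\right)}

t_(k+1)/t_k = (k + 4)*(2*k + 13)/((k + 8)*(2*k + 11)).
Take A(k)=k + 4, B(k)=k + 8, C(k)=k + 11/2.
Solve (k + 4)·f(k+1) − (k + 7)·f(k) = k + 11/2.
Degrees (1,1,1) ⇒ d ≤ 3.
A polynomial solution: f(k) = k*(k + 5)*(k + 10)/48.
Get s_k = R·t_k = k*(-k - 10)/(6*(k**2 + 10*k + 24)) with R(k) = B(k−1)f(k)/C(k) = k*(k + 5)*(k + 7)*(k + 10)/(24*(2*k + 11)).
Δs = 4*(-2*k - 11)/(k**4 + 22*k**3 + 179*k**2 + 638*k + 840), as required.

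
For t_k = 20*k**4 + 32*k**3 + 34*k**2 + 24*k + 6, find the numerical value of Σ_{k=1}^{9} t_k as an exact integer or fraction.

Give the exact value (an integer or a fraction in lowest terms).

Σ = 382284

Compute t_(k+1)/t_k: get (10*k**4 + 56*k**3 + 125*k**2 + 134*k + 58)/(10*k**4 + 16*k**3 + 17*k**2 + 12*k + 3).
Normal form (A,B,C) = (1, 1, k**4 + 8*k**3/5 + 17*k**2/10 + 6*k/5 + 3/10).
Solve (1)·f(k+1) − (1)·f(k) = k**4 + 8*k**3/5 + 17*k**2/10 + 6*k/5 + 3/10.
Degrees (0,0,4) ⇒ d ≤ 5.
Coefficient equations give f(k) = k*(4*k**4 - 2*k**3 + 2*k**2 + 3*k - 1)/20.
So s_k = (B(k−1)f/C)·t_k = (k*(4*k**4 - 2*k**3 + 2*k**2 + 3*k - 1)/(2*(10*k**4 + 16*k**3 + 17*k**2 + 12*k + 3)))·t_k = k*(4*k**4 - 2*k**3 + 2*k**2 + 3*k - 1).
Check: Δs_k = 20*k**4 + 32*k**3 + 34*k**2 + 24*k + 6. ✓
Evaluate s at k=10 and k=1: 382290 and 6; difference 382284.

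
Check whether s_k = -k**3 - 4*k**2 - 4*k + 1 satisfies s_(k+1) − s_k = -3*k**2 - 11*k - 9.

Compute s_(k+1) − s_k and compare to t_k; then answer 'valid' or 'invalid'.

Valid: the claim telescopes to t_k.

s_(k+1) = -k**3 - 7*k**2 - 15*k - 8
s_(k+1) − s_k = -3*k**2 - 11*k - 9
(s_(k+1) − s_k) − t_k = 0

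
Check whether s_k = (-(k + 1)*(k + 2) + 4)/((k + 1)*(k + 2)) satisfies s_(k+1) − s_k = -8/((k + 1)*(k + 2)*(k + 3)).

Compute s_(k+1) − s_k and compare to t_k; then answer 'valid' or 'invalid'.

s_(k+1) = (-(k + 2)*(k + 3) + 4)/((k + 2)*(k + 3))
s_(k+1) − s_k = -8/(k**3 + 6*k**2 + 11*k + 6)
(s_(k+1) − s_k) − t_k = 0

Valid — Δs_k = t_k.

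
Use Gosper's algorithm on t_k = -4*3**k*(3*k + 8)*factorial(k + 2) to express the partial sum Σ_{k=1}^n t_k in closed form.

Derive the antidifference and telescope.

S(n) = -12*3**n*factorial(n + 3) + 72

Ratio r(k) = 3*(k + 3)*(3*k + 11)/(3*k + 8).
Factor: A=3*k + 9; B=1; C=k + 8/3.
Solve (3*k + 9)·f(k+1) − (1)·f(k) = k + 8/3.
Degrees (1,0,1) ⇒ d ≤ 0.
Solve for f: f(k) = 1/3 (degree 0 ≤ 0).
Then R = B(k−1)f/C = 1/(3*k + 8), so s_k = R(k)·t_k = -4*3**k*factorial(k + 2).
Check: Δs_k = -4*3**k*(3*k + 8)*factorial(k + 2). ✓
Evaluate: s_(n+1) = -12*3**n*factorial(n + 3); subtract s_(1) = -72 ⇒ S(n) = -12*3**n*factorial(n + 3) + 72.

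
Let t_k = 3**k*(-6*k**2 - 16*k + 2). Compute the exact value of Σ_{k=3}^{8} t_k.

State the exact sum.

Ratio r(k) = 3*(3*k**2 + 14*k + 10)/(3*k**2 + 8*k - 1).
Gosper form: A/B · C(k+1)/C(k) with A=3, B=1, C=k**2 + 8*k/3 - 1/3.
Solve (3)·f(k+1) − (1)·f(k) = k**2 + 8*k/3 - 1/3.
Bound: deg f ≤ 2.
Solving with deg f ≤ 2: f(k) = (k + 1)*(3*k - 4)/6.
R(k) = B(k−1)·f(k)/C(k) = (k + 1)*(3*k - 4)/(2*(3*k**2 + 8*k - 1)); s_k = R·t_k = 3**k*(-3*k**2 + k + 4).
Δs = 3**k*(-6*k**2 - 16*k + 2), as required.
Σ_(k=3)^(8) t_k = s_(9) − s_(3) = -4527090 − (-540) = -4526550.

Σ = -4526550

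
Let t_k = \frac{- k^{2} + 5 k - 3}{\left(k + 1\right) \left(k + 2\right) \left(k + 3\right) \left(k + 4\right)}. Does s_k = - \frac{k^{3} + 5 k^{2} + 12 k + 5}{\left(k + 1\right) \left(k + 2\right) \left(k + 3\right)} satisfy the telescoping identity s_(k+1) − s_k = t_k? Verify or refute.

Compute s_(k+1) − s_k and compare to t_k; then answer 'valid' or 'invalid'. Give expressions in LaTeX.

s_(k+1) = (-12*k - (k + 1)**3 - 5*(k + 1)**2 - 17)/((k + 2)*(k + 3)*(k + 4))
s_(k+1) − s_k = (-k**2 + 5*k - 3)/(k**4 + 10*k**3 + 35*k**2 + 50*k + 24)
(s_(k+1) − s_k) − t_k = 0

Valid: the claim telescopes to t_k.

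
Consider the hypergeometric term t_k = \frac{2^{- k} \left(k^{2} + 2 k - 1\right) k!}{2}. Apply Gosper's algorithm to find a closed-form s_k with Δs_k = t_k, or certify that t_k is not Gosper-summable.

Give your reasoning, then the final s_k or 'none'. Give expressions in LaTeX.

Ratio r(k) = (k + 1)*(2*k + (k + 1)**2 + 1)/(2*(k**2 + 2*k - 1)).
Factor: A=k/2 + 1/2; B=1; C=k**2 + 2*k - 1.
Solve (k/2 + 1/2)·f(k+1) − (1)·f(k) = k**2 + 2*k - 1.
From deg A=1, deg B=0, deg C=2: d=1.
Solve for f: f(k) = 2*(k + 2) (degree 1 ≤ 1).
Then R = B(k−1)f/C = 2*(k + 2)/(k**2 + 2*k - 1), so s_k = R(k)·t_k = (k + 2)*factorial(k)/2**k.
s_(k+1) − s_k = (k**2 + 2*k - 1)*factorial(k)/(2*2**k) = t_k.

s_k = 2^{- k} \left(k + 2\right) k!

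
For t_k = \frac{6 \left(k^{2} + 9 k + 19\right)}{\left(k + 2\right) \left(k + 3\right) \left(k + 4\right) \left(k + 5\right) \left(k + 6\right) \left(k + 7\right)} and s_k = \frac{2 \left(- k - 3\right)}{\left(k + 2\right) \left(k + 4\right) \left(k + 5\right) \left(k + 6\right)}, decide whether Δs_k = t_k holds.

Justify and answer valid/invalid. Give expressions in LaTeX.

s_(k+1) = 2*(-k - 4)/((k + 3)*(k + 5)*(k + 6)*(k + 7))
s_(k+1) − s_k = 2*(3*k**2 + 19*k + 31)/(k**6 + 27*k**5 + 295*k**4 + 1665*k**3 + 5104*k**2 + 8028*k + 5040)
(s_(k+1) − s_k) − t_k = 4*(-4*k - 13)/(k**6 + 27*k**5 + 295*k**4 + 1665*k**3 + 5104*k**2 + 8028*k + 5040)

Invalid: residual \frac{4 \left(- 4 k - 13\right)}{k^{6} + 27 k^{5} + 295 k^{4} + 1665 k^{3} + 5104 k^{2} + 8028 k + 5040} ≠ 0.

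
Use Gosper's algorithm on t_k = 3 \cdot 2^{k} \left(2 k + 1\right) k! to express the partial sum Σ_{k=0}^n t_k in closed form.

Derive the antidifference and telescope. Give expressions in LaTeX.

S(n) = 6 \cdot 2^{n} \left(n + 1\right)! - 3

The ratio is 2*(k + 1)*(2*k + 3)/(2*k + 1).
A = 2*k + 2, B = 1, C = k + 1/2.
Set up (2*k + 2)·f(k+1) − (1)·f(k) − (k + 1/2) = 0.
d = 0 from the (1,0,1) case.
Solving with deg f ≤ 0: f(k) = 1/2.
R(k) = B(k−1)·f(k)/C(k) = 1/(2*k + 1); s_k = R·t_k = 3*2**k*factorial(k).
Verify: 3*2**k*(2*k + 1)*factorial(k) matches t_k.
Σ_(k=0)^n t_k = s_(n+1) − s_(0) = (6*2**n*factorial(n + 1)) − (3), i.e. 6*2**n*factorial(n + 1) - 3.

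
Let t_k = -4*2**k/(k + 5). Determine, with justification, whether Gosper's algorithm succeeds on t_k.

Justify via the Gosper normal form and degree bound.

No — t_k has no hypergeometric antidifference.

t_(k+1)/t_k = 2*(k + 5)/(k + 6).
So A=2*k + 10 and B=k + 6, with C=1.
Key eq: (2*k + 10)·f(k+1) = (k + 5)·f(k) + (1).
Degrees (1,1,0) ⇒ d ≤ -1.
Bound -1 < 0, so the key equation has no polynomial solution.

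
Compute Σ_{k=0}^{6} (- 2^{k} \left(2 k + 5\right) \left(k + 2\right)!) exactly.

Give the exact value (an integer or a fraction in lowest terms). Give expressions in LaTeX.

Σ = -46448638

Compute t_(k+1)/t_k: get 2*(k + 3)*(2*k + 7)/(2*k + 5).
Factor: A=2*k + 6; B=1; C=k + 5/2.
Set up (2*k + 6)·f(k+1) − (1)·f(k) − (k + 5/2) = 0.
d = 0 from the (1,0,1) case.
Coefficient equations give f(k) = 1/2.
Certificate R = B(k−1)f/C = 1/(2*k + 5) gives s_k = -2**k*factorial(k + 2).
Verify: -2**k*(2*k + 5)*factorial(k + 2) matches t_k.
Evaluate s at k=7 and k=0: -46448640 and -2; difference -46448638.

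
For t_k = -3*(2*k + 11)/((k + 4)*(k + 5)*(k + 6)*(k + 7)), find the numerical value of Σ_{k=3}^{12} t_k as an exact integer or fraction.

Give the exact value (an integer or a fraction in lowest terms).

Σ = -260/6783

t_(k+1)/t_k = (k + 4)*(2*k + 13)/((k + 8)*(2*k + 11)).
A = k + 4, B = k + 8, C = k + 11/2.
Key eq: (k + 4)·f(k+1) = (k + 7)·f(k) + (k + 11/2).
d = 3 from the (1,1,1) case.
A polynomial solution: f(k) = k*(k + 5)*(k + 10)/48.
Certificate R = B(k−1)f/C = k*(k + 5)*(k + 7)*(k + 10)/(24*(2*k + 11)) gives s_k = k*(-k - 10)/(8*(k**2 + 10*k + 24)).
Check: Δs_k = 3*(-2*k - 11)/(k**4 + 22*k**3 + 179*k**2 + 638*k + 840). ✓
Σ_(k=3)^(12) t_k = s_(13) − s_(3) = -299/2584 − (-13/168) = -260/6783.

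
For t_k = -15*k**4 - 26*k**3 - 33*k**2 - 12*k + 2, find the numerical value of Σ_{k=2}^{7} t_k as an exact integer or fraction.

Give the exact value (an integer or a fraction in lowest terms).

Step 1: r(k) = (15*k**4 + 86*k**3 + 201*k**2 + 216*k + 84)/(15*k**4 + 26*k**3 + 33*k**2 + 12*k - 2).
Take A(k)=1, B(k)=1, C(k)=k**4 + 26*k**3/15 + 11*k**2/5 + 4*k/5 - 2/15.
Need (1)·f(k+1) − (1)·f(k) = k**4 + 26*k**3/15 + 11*k**2/5 + 4*k/5 - 2/15.
d = 5 from the (0,0,4) case.
Solving with deg f ≤ 5: f(k) = k*(3*k**4 - k**3 + 3*k**2 - 4*k - 3)/15.
Then R = B(k−1)f/C = k*(3*k**4 - k**3 + 3*k**2 - 4*k - 3)/(15*k**4 + 26*k**3 + 33*k**2 + 12*k - 2), so s_k = R(k)·t_k = k*(-3*k**4 + k**3 - 3*k**2 + 4*k + 3).
s_(k+1) − s_k = -15*k**4 - 26*k**3 - 33*k**2 - 12*k + 2 = t_k.
Telescoping: Σ = s_(8) − s_(2) = -95464 − (-82) = -95382.

Σ = -95382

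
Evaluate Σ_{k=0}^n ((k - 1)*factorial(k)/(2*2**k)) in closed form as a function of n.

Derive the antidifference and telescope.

t_(k+1)/t_k = k*(k + 1)/(2*(k - 1)).
Gosper form: A/B · C(k+1)/C(k) with A=k/2 + 1/2, B=1, C=k - 1.
f must satisfy (k/2 + 1/2)·f(k+1) − (1)·f(k) = k - 1.
deg f ≤ 0 (via 1,0,1).
A polynomial solution: f(k) = 2.
R(k) = B(k−1)·f(k)/C(k) = 2/(k - 1); s_k = R·t_k = factorial(k)/2**k.
Check: Δs_k = (k - 1)*factorial(k)/(2*2**k). ✓
Evaluate: s_(n+1) = 2**(-n - 1)*factorial(n + 1); subtract s_(0) = 1 ⇒ S(n) = 2**(-n - 1)*(-2**(n + 1) + n*factorial(n) + factorial(n)).

S(n) = 2**(-n - 1)*(-2**(n + 1) + n*factorial(n) + factorial(n))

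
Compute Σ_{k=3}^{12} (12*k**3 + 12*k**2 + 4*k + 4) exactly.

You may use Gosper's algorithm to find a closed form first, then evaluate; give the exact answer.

Compute t_(k+1)/t_k: get (3*k**3 + 12*k**2 + 16*k + 8)/(3*k**3 + 3*k**2 + k + 1).
Factor: A=1; B=1; C=k**3 + k**2 + k/3 + 1/3.
Key eq: (1)·f(k+1) = (1)·f(k) + (k**3 + k**2 + k/3 + 1/3).
Bound: deg f ≤ 4.
Match coefficients ⇒ f(k) = k*(k + 1)*(3*k**2 - 5*k + 4)/12.
So s_k = (B(k−1)f/C)·t_k = (k*(3*k**2 - 5*k + 4)/(4*(3*k**2 + 1)))·t_k = k*(3*k**3 - 2*k**2 - k + 4).
Δs = 12*k**3 + 12*k**2 + 4*k + 4, as required.
Evaluate s at k=13 and k=3: 81172 and 192; difference 80980.

Σ = 80980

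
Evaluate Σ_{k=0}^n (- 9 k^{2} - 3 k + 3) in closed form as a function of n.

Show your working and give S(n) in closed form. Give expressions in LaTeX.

Step 1: r(k) = (k + 3*(k + 1)**2)/(3*k**2 + k - 1).
Gosper form: A/B · C(k+1)/C(k) with A=1, B=1, C=k**2 + k/3 - 1/3.
Solve (1)·f(k+1) − (1)·f(k) = k**2 + k/3 - 1/3.
From deg A=0, deg B=0, deg C=2: d=3.
Solving with deg f ≤ 3: f(k) = k*(k**2 - k - 1)/3.
Get s_k = R·t_k = 3*k*(-k**2 + k + 1) with R(k) = B(k−1)f(k)/C(k) = k*(k**2 - k - 1)/(3*k**2 + k - 1).
Check: Δs_k = -9*k**2 - 3*k + 3. ✓
Evaluate: s_(n+1) = -3*n**3 - 6*n**2 + 3; subtract s_(0) = 0 ⇒ S(n) = -3*n**3 - 6*n**2 + 3.

S(n) = - 3 n^{3} - 6 n^{2} + 3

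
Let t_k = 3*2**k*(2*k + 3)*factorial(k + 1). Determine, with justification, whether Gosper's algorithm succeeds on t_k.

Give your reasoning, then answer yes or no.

Yes. s_k = 3*2**k*factorial(k + 1).

r(k) = 2*(k + 2)*(2*k + 5)/(2*k + 3) after simplifying.
Normal form (A,B,C) = (2*k + 4, 1, k + 3/2).
Key eq: (2*k + 4)·f(k+1) = (1)·f(k) + (k + 3/2).
Degrees (1,0,1) ⇒ d ≤ 0.
Coefficient equations give f(k) = 1/2.
Get s_k = R·t_k = 3*2**k*factorial(k + 1) with R(k) = B(k−1)f(k)/C(k) = 1/(2*k + 3).
Verify: 3*2**k*(2*k + 3)*factorial(k + 1) matches t_k.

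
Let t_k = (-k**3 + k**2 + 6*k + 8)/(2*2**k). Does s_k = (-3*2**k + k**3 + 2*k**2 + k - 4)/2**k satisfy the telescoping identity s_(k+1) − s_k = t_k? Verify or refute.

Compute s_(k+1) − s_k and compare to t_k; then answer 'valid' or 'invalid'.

Valid: the claim telescopes to t_k.

s_(k+1) = (-6*2**k + k**3 + 5*k**2 + 8*k)/(2*2**k)
s_(k+1) − s_k = (-k**3 + k**2 + 6*k + 8)/(2*2**k)
(s_(k+1) − s_k) − t_k = 0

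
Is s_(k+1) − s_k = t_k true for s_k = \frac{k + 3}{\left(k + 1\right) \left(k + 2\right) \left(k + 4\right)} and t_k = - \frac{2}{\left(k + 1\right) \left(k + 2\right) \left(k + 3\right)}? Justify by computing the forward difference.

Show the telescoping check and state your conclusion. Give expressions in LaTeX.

Invalid: residual \frac{3 k + 11}{k^{5} + 15 k^{4} + 85 k^{3} + 225 k^{2} + 274 k + 120} ≠ 0.

s_(k+1) = (k + 4)/((k + 2)*(k + 3)*(k + 5))
s_(k+1) − s_k = ((k + 1)*(k + 4)**2 - (k + 3)**2*(k + 5))/((k + 1)*(k + 2)*(k + 3)*(k + 4)*(k + 5))
(s_(k+1) − s_k) − t_k = (3*k + 11)/(k**5 + 15*k**4 + 85*k**3 + 225*k**2 + 274*k + 120)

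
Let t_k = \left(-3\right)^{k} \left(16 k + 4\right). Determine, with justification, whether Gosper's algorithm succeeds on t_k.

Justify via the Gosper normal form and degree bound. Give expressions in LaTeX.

Yes. s_k = \left(-3\right)^{k} \left(2 - 4 k\right).

Ratio r(k) = 3*(-4*k - 5)/(4*k + 1).
Factor: A=-3; B=1; C=k + 1/4.
Key eq: (-3)·f(k+1) = (1)·f(k) + (k + 1/4).
deg f ≤ 1 (via 0,0,1).
Coefficient equations give f(k) = -(2*k - 1)/8.
Then R = B(k−1)f/C = -(2*k - 1)/(2*(4*k + 1)), so s_k = R(k)·t_k = (-3)**k*(2 - 4*k).
s_(k+1) − s_k = (-3)**k*(16*k + 4) = t_k.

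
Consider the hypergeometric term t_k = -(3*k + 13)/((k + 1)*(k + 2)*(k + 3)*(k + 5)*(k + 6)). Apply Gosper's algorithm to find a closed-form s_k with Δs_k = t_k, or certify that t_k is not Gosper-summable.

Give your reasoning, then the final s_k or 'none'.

s_k = k*(-k**2 - 8*k - 17)/(10*(k**3 + 8*k**2 + 17*k + 10))

Ratio r(k) = (k + 1)*(k + 5)*(3*k + 16)/((k + 4)*(k + 7)*(3*k + 13)).
So A=k + 1 and B=k + 7, with C=k**2 + 25*k/3 + 52/3.
Solve (k + 1)·f(k+1) − (k + 6)·f(k) = k**2 + 25*k/3 + 52/3.
Bound: deg f ≤ 5.
Match coefficients ⇒ f(k) = k*(k + 3)*(k + 4)*(k**2 + 8*k + 17)/30.
Get s_k = R·t_k = k*(-k**2 - 8*k - 17)/(10*(k**3 + 8*k**2 + 17*k + 10)) with R(k) = B(k−1)f(k)/C(k) = k*(k + 3)*(k + 6)*(k**2 + 8*k + 17)/(10*(3*k + 13)).
Verify: (-3*k - 13)/(k**5 + 17*k**4 + 107*k**3 + 307*k**2 + 396*k + 180) matches t_k.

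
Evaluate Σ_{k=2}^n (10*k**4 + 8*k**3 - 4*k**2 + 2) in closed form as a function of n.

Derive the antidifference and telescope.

r(k) = (5*k**4 + 24*k**3 + 40*k**2 + 28*k + 8)/(5*k**4 + 4*k**3 - 2*k**2 + 1) after simplifying.
Factor: A=1; B=1; C=k**4 + 4*k**3/5 - 2*k**2/5 + 1/5.
Solve (1)·f(k+1) − (1)·f(k) = k**4 + 4*k**3/5 - 2*k**2/5 + 1/5.
Bound: deg f ≤ 5.
Coefficient equations give f(k) = k*(k + 1)*(2*k**3 - 5*k**2 + 3*k + 1)/10.
R(k) = B(k−1)·f(k)/C(k) = k*(2*k**3 - 5*k**2 + 3*k + 1)/(2*(5*k**3 - k**2 - k + 1)); s_k = R·t_k = k*(2*k**4 - 3*k**3 - 2*k**2 + 4*k + 1).
s_(k+1) − s_k = 10*k**4 + 8*k**3 - 4*k**2 + 2 = t_k.
Telescope: S(n) = s_(n+1) − s_(2) = 2*n**5 + 7*n**4 + 6*n**3 + n + 2 − (18) = 2*n**5 + 7*n**4 + 6*n**3 + n - 16.

S(n) = 2*n**5 + 7*n**4 + 6*n**3 + n - 16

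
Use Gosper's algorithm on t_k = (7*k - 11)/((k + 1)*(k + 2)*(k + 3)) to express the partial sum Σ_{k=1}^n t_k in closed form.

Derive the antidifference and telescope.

The ratio is (k + 1)*(7*k - 4)/((k + 4)*(7*k - 11)).
Factor: A=k + 1; B=k + 4; C=k - 11/7.
Set up (k + 1)·f(k+1) − (k + 3)·f(k) − (k - 11/7) = 0.
d = 2 from the (1,1,1) case.
Match coefficients ⇒ f(k) = -k*(k + 10)/7.
So s_k = (B(k−1)f/C)·t_k = (-k*(k + 3)*(k + 10)/(7*k - 11))·t_k = k*(-k - 10)/((k + 1)*(k + 2)).
Check: Δs_k = (7*k - 11)/(k**3 + 6*k**2 + 11*k + 6). ✓
Σ_(k=1)^n t_k = s_(n+1) − s_(1) = ((-n**2 - 12*n - 11)/(n**2 + 5*n + 6)) − (-11/6), i.e. n*(5*n - 17)/(6*(n**2 + 5*n + 6)).

S(n) = n*(5*n - 17)/(6*(n**2 + 5*n + 6))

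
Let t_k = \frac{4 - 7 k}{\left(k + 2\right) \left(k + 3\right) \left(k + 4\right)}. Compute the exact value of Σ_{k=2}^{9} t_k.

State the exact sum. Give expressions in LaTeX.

Ratio r(k) = (k + 2)*(7*k + 3)/((k + 5)*(7*k - 4)).
So A=k + 2 and B=k + 5, with C=k - 4/7.
Set up (k + 2)·f(k+1) − (k + 4)·f(k) − (k - 4/7) = 0.
deg f ≤ 2 (via 1,1,1).
A polynomial solution: f(k) = k*(5*k - 17)/42.
So s_k = (B(k−1)f/C)·t_k = (k*(k + 4)*(5*k - 17)/(6*(7*k - 4)))·t_k = k*(17 - 5*k)/(6*(k + 2)*(k + 3)).
Check: Δs_k = (4 - 7*k)/(k**3 + 9*k**2 + 26*k + 24). ✓
Evaluate s at k=10 and k=2: -55/156 and 7/60; difference -61/130.

Σ = -61/130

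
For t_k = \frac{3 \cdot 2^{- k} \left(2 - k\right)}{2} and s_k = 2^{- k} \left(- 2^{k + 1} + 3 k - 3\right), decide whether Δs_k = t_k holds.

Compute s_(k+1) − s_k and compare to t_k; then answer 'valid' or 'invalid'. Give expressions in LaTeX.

valid; difference matches t_k

s_(k+1) = -2 + 3*k/(2*2**k)
s_(k+1) − s_k = 3*(2 - k)/(2*2**k)
(s_(k+1) − s_k) − t_k = 0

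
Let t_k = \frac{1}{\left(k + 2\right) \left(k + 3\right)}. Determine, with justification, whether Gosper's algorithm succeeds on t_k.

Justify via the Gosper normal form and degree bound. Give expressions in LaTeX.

Yes. s_k = \frac{k}{2 \left(k + 2\right)}.

Compute t_(k+1)/t_k: get (k + 2)/(k + 4).
Gosper form: A/B · C(k+1)/C(k) with A=k + 2, B=k + 4, C=1.
Set up (k + 2)·f(k+1) − (k + 3)·f(k) − (1) = 0.
From deg A=1, deg B=1, deg C=0: d=1.
Solve for f: f(k) = k/2 (degree 1 ≤ 1).
Get s_k = R·t_k = k/(2*(k + 2)) with R(k) = B(k−1)f(k)/C(k) = k*(k + 3)/2.
Δs = 1/(k**2 + 5*k + 6), as required.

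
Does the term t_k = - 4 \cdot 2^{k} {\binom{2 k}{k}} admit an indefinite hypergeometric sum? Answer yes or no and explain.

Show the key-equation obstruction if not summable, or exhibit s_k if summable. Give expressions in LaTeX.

No — negative degree bound, so no certificate f.

t_(k+1)/t_k = 4*(2*k + 1)/(k + 1).
Factor: A=8*k + 4; B=k + 1; C=1.
Key eq: (8*k + 4)·f(k+1) = (k)·f(k) + (1).
d = -1 from the (1,1,0) case.
d = -1 < 0 ⇒ no nonzero polynomial f; not summable.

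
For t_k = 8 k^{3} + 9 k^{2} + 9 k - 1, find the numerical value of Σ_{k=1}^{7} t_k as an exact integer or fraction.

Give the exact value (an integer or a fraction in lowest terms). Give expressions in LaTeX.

Σ = 7777

The ratio is (8*k**3 + 33*k**2 + 51*k + 25)/(8*k**3 + 9*k**2 + 9*k - 1).
Normal form (A,B,C) = (1, 1, k**3 + 9*k**2/8 + 9*k/8 - 1/8).
Need (1)·f(k+1) − (1)·f(k) = k**3 + 9*k**2/8 + 9*k/8 - 1/8.
d = 4 from the (0,0,3) case.
Solve for f: f(k) = k*(2*k**3 - k**2 + 2*k - 4)/8 (degree 4 ≤ 4).
Certificate R = B(k−1)f/C = k*(2*k**3 - k**2 + 2*k - 4)/(8*k**3 + 9*k**2 + 9*k - 1) gives s_k = k*(2*k**3 - k**2 + 2*k - 4).
Verify: 8*k**3 + 9*k**2 + 9*k - 1 matches t_k.
Sum = s_(8) − s_(1); s_(8) = 7776, s_(1) = -1 ⇒ 7777.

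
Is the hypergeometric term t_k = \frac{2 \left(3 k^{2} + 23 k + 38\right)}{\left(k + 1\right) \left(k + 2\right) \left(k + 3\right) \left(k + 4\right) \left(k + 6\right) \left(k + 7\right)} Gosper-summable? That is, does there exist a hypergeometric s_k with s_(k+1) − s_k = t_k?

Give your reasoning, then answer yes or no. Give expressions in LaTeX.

t_(k+1)/t_k = (k + 1)*(k + 6)*(23*k + 3*(k + 1)**2 + 61)/((k + 5)*(k + 8)*(3*k**2 + 23*k + 38)).
Gosper form: A/B · C(k+1)/C(k) with A=k + 1, B=k + 8, C=k**3 + 38*k**2/3 + 51*k + 190/3.
Solve (k + 1)·f(k+1) − (k + 7)·f(k) = k**3 + 38*k**2/3 + 51*k + 190/3.
Bound: deg f ≤ 6.
Match coefficients ⇒ f(k) = k*(k + 2)*(k + 4)*(k + 5)*(k**2 + 10*k + 27)/54.
So s_k = (B(k−1)f/C)·t_k = (k*(k + 2)*(k + 4)*(k + 7)*(k**2 + 10*k + 27)/(18*(3*k**2 + 23*k + 38)))·t_k = k*(k**2 + 10*k + 27)/(9*(k**3 + 10*k**2 + 27*k + 18)).
Δs = 2*(3*k**2 + 23*k + 38)/(k**6 + 23*k**5 + 207*k**4 + 925*k**3 + 2144*k**2 + 2412*k + 1008), as required.

Yes. s_k = \frac{k \left(k^{2} + 10 k + 27\right)}{9 \left(k^{3} + 10 k^{2} + 27 k + 18\right)}.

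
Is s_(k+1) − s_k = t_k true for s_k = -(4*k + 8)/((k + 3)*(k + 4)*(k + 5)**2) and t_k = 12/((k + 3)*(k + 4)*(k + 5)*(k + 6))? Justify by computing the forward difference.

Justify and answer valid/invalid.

Invalid: residual 12*(-4*k - 21)/(k**6 + 29*k**5 + 347*k**4 + 2191*k**3 + 7692*k**2 + 14220*k + 10800) ≠ 0.

s_(k+1) = 4*(-k - 3)/((k + 4)*(k + 5)*(k + 6)**2)
s_(k+1) − s_k = 12*(k**2 + 7*k + 9)/(k**6 + 29*k**5 + 347*k**4 + 2191*k**3 + 7692*k**2 + 14220*k + 10800)
(s_(k+1) − s_k) − t_k = 12*(-4*k - 21)/(k**6 + 29*k**5 + 347*k**4 + 2191*k**3 + 7692*k**2 + 14220*k + 10800)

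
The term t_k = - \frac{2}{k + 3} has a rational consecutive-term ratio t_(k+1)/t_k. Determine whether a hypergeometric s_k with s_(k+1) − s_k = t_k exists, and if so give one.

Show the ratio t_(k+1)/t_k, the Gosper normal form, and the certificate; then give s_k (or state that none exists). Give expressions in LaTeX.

none (Gosper's algorithm certifies no s_k)

r(k) = (k + 3)/(k + 4) after simplifying.
A = k + 3, B = k + 4, C = 1.
Solve (k + 3)·f(k+1) − (k + 3)·f(k) = 1.
From deg A=1, deg B=1, deg C=0: d=0.
Put f(k) = c0: A·f(k+1) − B(k−1)·f(k) − C = -1; need -1 = 0 — inconsistent ⇒ no f, not summable.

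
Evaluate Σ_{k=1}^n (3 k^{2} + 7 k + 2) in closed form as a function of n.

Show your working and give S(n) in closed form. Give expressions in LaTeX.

The ratio is (3*k**2 + 13*k + 12)/(3*k**2 + 7*k + 2).
A = 1, B = 1, C = k**2 + 7*k/3 + 2/3.
Solve (1)·f(k+1) − (1)·f(k) = k**2 + 7*k/3 + 2/3.
deg f ≤ 3 (via 0,0,2).
Solve for f: f(k) = k*(k**2 + 2*k - 1)/3 (degree 3 ≤ 3).
R(k) = B(k−1)·f(k)/C(k) = k*(k**2 + 2*k - 1)/((k + 2)*(3*k + 1)); s_k = R·t_k = k*(k**2 + 2*k - 1).
Check: Δs_k = 3*k**2 + 7*k + 2. ✓
Evaluate: s_(n+1) = n**3 + 5*n**2 + 6*n + 2; subtract s_(1) = 2 ⇒ S(n) = n*(n**2 + 5*n + 6).

S(n) = n \left(n^{2} + 5 n + 6\right)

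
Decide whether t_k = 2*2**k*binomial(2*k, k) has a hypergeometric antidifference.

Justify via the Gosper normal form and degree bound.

r(k) = 4*(2*k + 1)/(k + 1) after simplifying.
A = 8*k + 4, B = k + 1, C = 1.
f must satisfy (8*k + 4)·f(k+1) − (k)·f(k) = 1.
From deg A=1, deg B=1, deg C=0: d=-1.
d = -1 < 0 ⇒ no nonzero polynomial f; not summable.

No — t_k has no hypergeometric antidifference.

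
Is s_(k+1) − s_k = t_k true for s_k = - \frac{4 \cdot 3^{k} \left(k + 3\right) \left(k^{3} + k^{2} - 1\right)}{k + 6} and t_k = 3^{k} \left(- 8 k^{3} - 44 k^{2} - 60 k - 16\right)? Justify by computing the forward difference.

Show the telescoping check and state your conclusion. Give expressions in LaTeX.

Invalid: residual \frac{3^{k + 1} \left(8 k^{4} + 88 k^{3} + 320 k^{2} + 376 k + 100\right)}{k^{2} + 13 k + 42} ≠ 0.

s_(k+1) = -12*3**k*(k + 4)*((k + 1)**3 + (k + 1)**2 - 1)/(k + 7)
s_(k+1) − s_k = 3**k*(-8*k**5 - 124*k**4 - 704*k**3 - 1684*k**2 - 1600*k - 372)/(k**2 + 13*k + 42)
(s_(k+1) − s_k) − t_k = 3**(k + 1)*(8*k**4 + 88*k**3 + 320*k**2 + 376*k + 100)/(k**2 + 13*k + 42)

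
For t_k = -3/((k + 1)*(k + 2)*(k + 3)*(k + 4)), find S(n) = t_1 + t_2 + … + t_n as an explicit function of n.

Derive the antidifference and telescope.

Ratio r(k) = (k + 1)/(k + 5).
Factor: A=k + 1; B=k + 5; C=1.
Solve (k + 1)·f(k+1) − (k + 4)·f(k) = 1.
deg f ≤ 3 (via 1,1,0).
Solving with deg f ≤ 3: f(k) = k*(k**2 + 6*k + 11)/18.
Then R = B(k−1)f/C = k*(k + 4)*(k**2 + 6*k + 11)/18, so s_k = R(k)·t_k = k*(-k**2 - 6*k - 11)/(6*(k + 1)*(k + 2)*(k + 3)).
Verify: -3/(k**4 + 10*k**3 + 35*k**2 + 50*k + 24) matches t_k.
Evaluate: s_(n+1) = (-n**3 - 9*n**2 - 26*n - 18)/(6*(n**3 + 9*n**2 + 26*n + 24)); subtract s_(1) = -1/8 ⇒ S(n) = n*(-n**2 - 9*n - 26)/(24*(n**3 + 9*n**2 + 26*n + 24)).

S(n) = n*(-n**2 - 9*n - 26)/(24*(n**3 + 9*n**2 + 26*n + 24))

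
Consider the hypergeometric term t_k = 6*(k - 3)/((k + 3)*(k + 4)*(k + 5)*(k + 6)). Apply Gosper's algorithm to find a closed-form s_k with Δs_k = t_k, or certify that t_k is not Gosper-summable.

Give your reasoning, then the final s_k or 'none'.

s_k = k*(-k**2 - 12*k - 107)/(20*(k + 3)*(k + 4)*(k + 5))

Compute t_(k+1)/t_k: get (k - 2)*(k + 3)/((k - 3)*(k + 7)).
Gosper form: A/B · C(k+1)/C(k) with A=k + 3, B=k + 7, C=k - 3.
Key eq: (k + 3)·f(k+1) = (k + 6)·f(k) + (k - 3).
Bound: deg f ≤ 3.
Solving with deg f ≤ 3: f(k) = -k*(k**2 + 12*k + 107)/120.
R(k) = B(k−1)·f(k)/C(k) = -k*(k + 6)*(k**2 + 12*k + 107)/(120*(k - 3)); s_k = R·t_k = k*(-k**2 - 12*k - 107)/(20*(k + 3)*(k + 4)*(k + 5)).
Verify: 6*(k - 3)/(k**4 + 18*k**3 + 119*k**2 + 342*k + 360) matches t_k.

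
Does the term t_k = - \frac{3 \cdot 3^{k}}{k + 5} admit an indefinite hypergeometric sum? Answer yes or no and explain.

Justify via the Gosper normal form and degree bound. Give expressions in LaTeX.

No; the degree bound rules out any f.

The ratio is 3*(k + 5)/(k + 6).
Factor: A=3*k + 15; B=k + 6; C=1.
Set up (3*k + 15)·f(k+1) − (k + 5)·f(k) − (1) = 0.
d = -1 from the (1,1,0) case.
Bound -1 < 0, so the key equation has no polynomial solution.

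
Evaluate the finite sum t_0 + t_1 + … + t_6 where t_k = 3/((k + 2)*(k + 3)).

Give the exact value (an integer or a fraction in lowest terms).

Σ = 7/6

t_(k+1)/t_k = (k + 2)/(k + 4).
A = k + 2, B = k + 4, C = 1.
Set up (k + 2)·f(k+1) − (k + 3)·f(k) − (1) = 0.
Bound: deg f ≤ 1.
Coefficient equations give f(k) = k/2.
So s_k = (B(k−1)f/C)·t_k = (k*(k + 3)/2)·t_k = 3*k/(2*(k + 2)).
Δs = 3/(k**2 + 5*k + 6), as required.
Sum = s_(7) − s_(0); s_(7) = 7/6, s_(0) = 0 ⇒ 7/6.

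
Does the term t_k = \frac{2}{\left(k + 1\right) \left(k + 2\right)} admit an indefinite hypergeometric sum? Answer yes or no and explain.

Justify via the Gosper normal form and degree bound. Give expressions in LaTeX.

The ratio is (k + 1)/(k + 3).
Normal form (A,B,C) = (k + 1, k + 3, 1).
f must satisfy (k + 1)·f(k+1) − (k + 2)·f(k) = 1.
d = 1 from the (1,1,0) case.
Coefficient equations give f(k) = k.
Get s_k = R·t_k = 2*k/(k + 1) with R(k) = B(k−1)f(k)/C(k) = k*(k + 2).
Verify: 2/(k**2 + 3*k + 2) matches t_k.

Yes. s_k = \frac{2 k}{k + 1}.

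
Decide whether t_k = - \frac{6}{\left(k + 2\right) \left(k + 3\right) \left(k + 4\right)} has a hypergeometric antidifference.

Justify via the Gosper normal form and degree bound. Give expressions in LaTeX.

Step 1: r(k) = (k + 2)/(k + 5).
Factor: A=k + 2; B=k + 5; C=1.
Need (k + 2)·f(k+1) − (k + 4)·f(k) = 1.
Degrees (1,1,0) ⇒ d ≤ 2.
Solve for f: f(k) = k*(k + 5)/12 (degree 2 ≤ 2).
So s_k = (B(k−1)f/C)·t_k = (k*(k + 4)*(k + 5)/12)·t_k = k*(-k - 5)/(2*(k + 2)*(k + 3)).
Verify: -6/(k**3 + 9*k**2 + 26*k + 24) matches t_k.

Yes. s_k = \frac{k \left(- k - 5\right)}{2 \left(k + 2\right) \left(k + 3\right)}.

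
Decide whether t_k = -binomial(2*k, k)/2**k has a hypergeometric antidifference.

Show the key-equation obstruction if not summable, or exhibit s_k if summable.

No — negative degree bound, so no certificate f.

r(k) = (2*k + 1)/(k + 1) after simplifying.
A = 2*k + 1, B = k + 1, C = 1.
Solve (2*k + 1)·f(k+1) − (k)·f(k) = 1.
deg f ≤ -1 (via 1,1,0).
Bound -1 < 0, so the key equation has no polynomial solution.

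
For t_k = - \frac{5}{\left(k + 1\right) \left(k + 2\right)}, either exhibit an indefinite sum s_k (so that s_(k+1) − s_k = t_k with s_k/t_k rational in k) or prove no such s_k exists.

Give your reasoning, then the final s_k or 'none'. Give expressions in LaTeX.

The ratio is (k + 1)/(k + 3).
Gosper form: A/B · C(k+1)/C(k) with A=k + 1, B=k + 3, C=1.
Key eq: (k + 1)·f(k+1) = (k + 2)·f(k) + (1).
d = 1 from the (1,1,0) case.
A polynomial solution: f(k) = k.
Certificate R = B(k−1)f/C = k*(k + 2) gives s_k = -5*k/(k + 1).
Verify: -5/(k**2 + 3*k + 2) matches t_k.

s_k = - \frac{5 k}{k + 1}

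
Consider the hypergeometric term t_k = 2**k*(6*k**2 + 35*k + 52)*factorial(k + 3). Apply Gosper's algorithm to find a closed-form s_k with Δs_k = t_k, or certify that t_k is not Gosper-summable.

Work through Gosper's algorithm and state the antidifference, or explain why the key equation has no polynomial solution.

Compute t_(k+1)/t_k: get 2*(6*k**3 + 71*k**2 + 281*k + 372)/(6*k**2 + 35*k + 52).
Normal form (A,B,C) = (2*k + 8, 1, k**2 + 35*k/6 + 26/3).
Solve (2*k + 8)·f(k+1) − (1)·f(k) = k**2 + 35*k/6 + 26/3.
deg f ≤ 1 (via 1,0,2).
Match coefficients ⇒ f(k) = (3*k + 4)/6.
Certificate R = B(k−1)f/C = (3*k + 4)/(6*k**2 + 35*k + 52) gives s_k = 2**k*(3*k + 4)*factorial(k + 3).
s_(k+1) − s_k = 2**k*(6*k**2 + 35*k + 52)*factorial(k + 3) = t_k.

s_k = 2**k*(3*k + 4)*factorial(k + 3)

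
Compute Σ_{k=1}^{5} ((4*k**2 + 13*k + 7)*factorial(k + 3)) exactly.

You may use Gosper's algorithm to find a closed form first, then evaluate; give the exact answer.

Σ = 7620456

t_(k+1)/t_k = (k + 4)*(13*k + 4*(k + 1)**2 + 20)/(4*k**2 + 13*k + 7).
So A=k + 4 and B=1, with C=k**2 + 13*k/4 + 7/4.
Solve (k + 4)·f(k+1) − (1)·f(k) = k**2 + 13*k/4 + 7/4.
d = 1 from the (1,0,2) case.
Coefficient equations give f(k) = (4*k - 3)/4.
So s_k = (B(k−1)f/C)·t_k = ((4*k - 3)/(4*k**2 + 13*k + 7))·t_k = (4*k - 3)*factorial(k + 3).
Verify: (4*k**2 + 13*k + 7)*factorial(k + 3) matches t_k.
Σ_(k=1)^(5) t_k = s_(6) − s_(1) = 7620480 − (24) = 7620456.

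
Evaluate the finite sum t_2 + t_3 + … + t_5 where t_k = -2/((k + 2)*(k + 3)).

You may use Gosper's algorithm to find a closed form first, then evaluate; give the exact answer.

Ratio r(k) = (k + 2)/(k + 4).
Gosper form: A/B · C(k+1)/C(k) with A=k + 2, B=k + 4, C=1.
f must satisfy (k + 2)·f(k+1) − (k + 3)·f(k) = 1.
d = 1 from the (1,1,0) case.
Solve for f: f(k) = k/2 (degree 1 ≤ 1).
Get s_k = R·t_k = -k/(k + 2) with R(k) = B(k−1)f(k)/C(k) = k*(k + 3)/2.
Verify: -2/(k**2 + 5*k + 6) matches t_k.
Telescoping: Σ = s_(6) − s_(2) = -3/4 − (-1/2) = -1/4.

Σ = -1/4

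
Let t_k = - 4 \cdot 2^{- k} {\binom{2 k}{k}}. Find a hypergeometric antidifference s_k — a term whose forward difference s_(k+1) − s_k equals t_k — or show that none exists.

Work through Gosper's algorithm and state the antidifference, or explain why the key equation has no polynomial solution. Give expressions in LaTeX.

Compute t_(k+1)/t_k: get (2*k + 1)/(k + 1).
A = 2*k + 1, B = k + 1, C = 1.
Set up (2*k + 1)·f(k+1) − (k)·f(k) − (1) = 0.
d = -1 from the (1,1,0) case.
Bound -1 < 0, so the key equation has no polynomial solution.

none — t_k is not Gosper-summable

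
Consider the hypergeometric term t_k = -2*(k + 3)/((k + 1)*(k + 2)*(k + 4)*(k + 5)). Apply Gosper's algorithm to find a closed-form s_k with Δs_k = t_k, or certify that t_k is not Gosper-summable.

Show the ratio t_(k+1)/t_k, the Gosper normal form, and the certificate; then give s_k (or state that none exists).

t_(k+1)/t_k = (k + 1)*(k + 4)**2/((k + 3)**2*(k + 6)).
So A=k + 1 and B=k + 6, with C=k**2 + 6*k + 9.
Key eq: (k + 1)·f(k+1) = (k + 5)·f(k) + (k**2 + 6*k + 9).
From deg A=1, deg B=1, deg C=2: d=4.
Solving with deg f ≤ 4: f(k) = k*(k + 2)*(k + 3)*(k + 5)/8.
Certificate R = B(k−1)f/C = k*(k + 2)*(k + 5)**2/(8*(k + 3)) gives s_k = k*(-k - 5)/(4*(k**2 + 5*k + 4)).
Verify: 2*(-k - 3)/(k**4 + 12*k**3 + 49*k**2 + 78*k + 40) matches t_k.

s_k = k*(-k - 5)/(4*(k**2 + 5*k + 4))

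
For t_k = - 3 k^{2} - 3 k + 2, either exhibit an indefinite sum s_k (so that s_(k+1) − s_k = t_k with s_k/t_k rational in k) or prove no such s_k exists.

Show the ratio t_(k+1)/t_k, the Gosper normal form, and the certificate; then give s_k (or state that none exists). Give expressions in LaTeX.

r(k) = (3*k**2 + 9*k + 4)/(3*k**2 + 3*k - 2) after simplifying.
A = 1, B = 1, C = k**2 + k - 2/3.
Solve (1)·f(k+1) − (1)·f(k) = k**2 + k - 2/3.
Degrees (0,0,2) ⇒ d ≤ 3.
Solve for f: f(k) = k*(k**2 - 3)/3 (degree 3 ≤ 3).
Then R = B(k−1)f/C = k*(k**2 - 3)/(3*k**2 + 3*k - 2), so s_k = R(k)·t_k = k*(3 - k**2).
Check: Δs_k = -3*k**2 - 3*k + 2. ✓

s_k = k \left(3 - k^{2}\right)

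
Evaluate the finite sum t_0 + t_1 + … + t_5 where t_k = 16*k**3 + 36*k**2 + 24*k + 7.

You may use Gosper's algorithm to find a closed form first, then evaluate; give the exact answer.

Σ = 5982

Ratio r(k) = (16*k**3 + 84*k**2 + 144*k + 83)/(16*k**3 + 36*k**2 + 24*k + 7).
Gosper form: A/B · C(k+1)/C(k) with A=1, B=1, C=k**3 + 9*k**2/4 + 3*k/2 + 7/16.
Key eq: (1)·f(k+1) = (1)·f(k) + (k**3 + 9*k**2/4 + 3*k/2 + 7/16).
Degrees (0,0,3) ⇒ d ≤ 4.
Solving with deg f ≤ 4: f(k) = k*(4*k**3 + 4*k**2 - 2*k + 1)/16.
So s_k = (B(k−1)f/C)·t_k = (k*(4*k**3 + 4*k**2 - 2*k + 1)/(16*k**3 + 36*k**2 + 24*k + 7))·t_k = k*(4*k**3 + 4*k**2 - 2*k + 1).
Δs = 16*k**3 + 36*k**2 + 24*k + 7, as required.
Sum = s_(6) − s_(0); s_(6) = 5982, s_(0) = 0 ⇒ 5982.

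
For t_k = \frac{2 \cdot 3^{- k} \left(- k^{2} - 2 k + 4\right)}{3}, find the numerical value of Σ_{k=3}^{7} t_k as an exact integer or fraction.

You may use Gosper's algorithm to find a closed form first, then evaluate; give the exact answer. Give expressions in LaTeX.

r(k) = (k**2 + 4*k - 1)/(3*(k**2 + 2*k - 4)) after simplifying.
So A=1/3 and B=1, with C=k**2 + 2*k - 4.
Solve (1/3)·f(k+1) − (1)·f(k) = k**2 + 2*k - 4.
Bound: deg f ≤ 2.
Coefficient equations give f(k) = -3*(k**2 + 3*k - 2)/2.
So s_k = (B(k−1)f/C)·t_k = (-3*(k**2 + 3*k - 2)/(2*(k**2 + 2*k - 4)))·t_k = (k**2 + 3*k - 2)/3**k.
Δs = 2*(-k**2 - 2*k + 4)/(3*3**k), as required.
Σ_(k=3)^(7) t_k = s_(8) − s_(3) = 86/6561 − (16/27) = -3802/6561.

Σ = -3802/6561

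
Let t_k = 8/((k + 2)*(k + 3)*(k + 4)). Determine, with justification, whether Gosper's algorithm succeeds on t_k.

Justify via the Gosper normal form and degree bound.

Yes. s_k = 2*k*(k + 5)/(3*(k + 2)*(k + 3)).

Ratio r(k) = (k + 2)/(k + 5).
Normal form (A,B,C) = (k + 2, k + 5, 1).
Need (k + 2)·f(k+1) − (k + 4)·f(k) = 1.
deg f ≤ 2 (via 1,1,0).
Coefficient equations give f(k) = k*(k + 5)/12.
R(k) = B(k−1)·f(k)/C(k) = k*(k + 4)*(k + 5)/12; s_k = R·t_k = 2*k*(k + 5)/(3*(k + 2)*(k + 3)).
Check: Δs_k = 8/(k**3 + 9*k**2 + 26*k + 24). ✓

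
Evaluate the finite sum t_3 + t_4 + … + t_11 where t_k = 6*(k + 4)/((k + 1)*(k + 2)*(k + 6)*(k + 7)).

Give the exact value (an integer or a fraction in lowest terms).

Σ = 11/156

r(k) = (k + 1)*(k + 5)*(k + 6)/((k + 3)*(k + 4)*(k + 8)) after simplifying.
Factor: A=k + 1; B=k + 8; C=k**4 + 16*k**3 + 95*k**2 + 248*k + 240.
Solve (k + 1)·f(k+1) − (k + 7)·f(k) = k**4 + 16*k**3 + 95*k**2 + 248*k + 240.
deg f ≤ 6 (via 1,1,4).
A polynomial solution: f(k) = k*(k + 2)*(k + 3)*(k + 4)*(k + 5)*(k + 7)/12.
Certificate R = B(k−1)f/C = k*(k + 2)*(k + 7)**2/(12*(k + 4)) gives s_k = k*(k + 7)/(2*(k**2 + 7*k + 6)).
Δs = 6*(k + 4)/(k**4 + 16*k**3 + 83*k**2 + 152*k + 84), as required.
Evaluate s at k=12 and k=3: 19/39 and 5/12; difference 11/156.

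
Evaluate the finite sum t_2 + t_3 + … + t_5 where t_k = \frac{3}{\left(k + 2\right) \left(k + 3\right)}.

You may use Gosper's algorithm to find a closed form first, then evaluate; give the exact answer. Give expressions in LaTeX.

Ratio r(k) = (k + 2)/(k + 4).
A = k + 2, B = k + 4, C = 1.
Set up (k + 2)·f(k+1) − (k + 3)·f(k) − (1) = 0.
deg f ≤ 1 (via 1,1,0).
A polynomial solution: f(k) = k/2.
Certificate R = B(k−1)f/C = k*(k + 3)/2 gives s_k = 3*k/(2*(k + 2)).
Check: Δs_k = 3/(k**2 + 5*k + 6). ✓
Telescoping: Σ = s_(6) − s_(2) = 9/8 − (3/4) = 3/8.

Σ = 3/8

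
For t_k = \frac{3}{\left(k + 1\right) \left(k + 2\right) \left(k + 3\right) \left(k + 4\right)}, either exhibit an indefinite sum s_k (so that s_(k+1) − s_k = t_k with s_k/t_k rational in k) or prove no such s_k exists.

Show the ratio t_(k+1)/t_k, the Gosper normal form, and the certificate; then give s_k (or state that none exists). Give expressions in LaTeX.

s_k = \frac{k \left(k^{2} + 6 k + 11\right)}{6 \left(k + 1\right) \left(k + 2\right) \left(k + 3\right)}

Compute t_(k+1)/t_k: get (k + 1)/(k + 5).
A = k + 1, B = k + 5, C = 1.
f must satisfy (k + 1)·f(k+1) − (k + 4)·f(k) = 1.
Bound: deg f ≤ 3.
Coefficient equations give f(k) = k*(k**2 + 6*k + 11)/18.
Certificate R = B(k−1)f/C = k*(k + 4)*(k**2 + 6*k + 11)/18 gives s_k = k*(k**2 + 6*k + 11)/(6*(k + 1)*(k + 2)*(k + 3)).
Δs = 3/(k**4 + 10*k**3 + 35*k**2 + 50*k + 24), as required.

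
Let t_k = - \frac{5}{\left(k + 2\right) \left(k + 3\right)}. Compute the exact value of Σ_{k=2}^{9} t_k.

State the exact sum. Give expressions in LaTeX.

t_(k+1)/t_k = (k + 2)/(k + 4).
Gosper form: A/B · C(k+1)/C(k) with A=k + 2, B=k + 4, C=1.
f must satisfy (k + 2)·f(k+1) − (k + 3)·f(k) = 1.
Bound: deg f ≤ 1.
Solving with deg f ≤ 1: f(k) = k/2.
Get s_k = R·t_k = -5*k/(2*k + 4) with R(k) = B(k−1)f(k)/C(k) = k*(k + 3)/2.
Δs = -5/(k**2 + 5*k + 6), as required.
Sum = s_(10) − s_(2); s_(10) = -25/12, s_(2) = -5/4 ⇒ -5/6.

Σ = -5/6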